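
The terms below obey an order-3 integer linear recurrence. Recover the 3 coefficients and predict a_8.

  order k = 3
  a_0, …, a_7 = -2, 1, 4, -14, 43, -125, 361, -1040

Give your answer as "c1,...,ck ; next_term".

  a_3 = -3·4 + 0·1 + 1·-2 = -14
  a_4 = -3·-14 + 0·4 + 1·1 = 43
  a_5 = -3·43 + 0·-14 + 1·4 = -125
  a_6 = -3·-125 + 0·43 + 1·-14 = 361
  a_7 = -3·361 + 0·-125 + 1·43 = -1040
  a_8 = -3·-1040 + 0·361 + 1·-125 = 2995

-3,0,1 ; 2995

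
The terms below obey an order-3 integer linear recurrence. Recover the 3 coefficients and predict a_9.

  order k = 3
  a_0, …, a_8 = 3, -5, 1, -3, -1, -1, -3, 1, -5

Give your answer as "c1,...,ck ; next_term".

-1,1,1 ; 3

  a_3 = -1·1 + 1·-5 + 1·3 = -3
  a_4 = -1·-3 + 1·1 + 1·-5 = -1
  a_5 = -1·-1 + 1·-3 + 1·1 = -1
  a_6 = -1·-1 + 1·-1 + 1·-3 = -3
  a_7 = -1·-3 + 1·-1 + 1·-1 = 1
  a_8 = -1·1 + 1·-3 + 1·-1 = -5
  a_9 = -1·-5 + 1·1 + 1·-3 = 3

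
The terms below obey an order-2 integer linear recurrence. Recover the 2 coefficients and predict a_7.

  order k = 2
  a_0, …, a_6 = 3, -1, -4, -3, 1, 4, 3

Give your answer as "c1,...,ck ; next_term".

  a_2 = 1·-1 + -1·3 = -4
  a_3 = 1·-4 + -1·-1 = -3
  a_4 = 1·-3 + -1·-4 = 1
  a_5 = 1·1 + -1·-3 = 4
  a_6 = 1·4 + -1·1 = 3
  a_7 = 1·3 + -1·4 = -1

1,-1 ; -1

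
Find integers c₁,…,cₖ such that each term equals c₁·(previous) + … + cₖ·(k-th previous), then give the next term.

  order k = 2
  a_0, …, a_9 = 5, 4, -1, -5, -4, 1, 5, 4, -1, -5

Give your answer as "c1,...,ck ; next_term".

1,-1 ; -4

  a_2 = 1·4 + -1·5 = -1
  a_3 = 1·-1 + -1·4 = -5
  a_4 = 1·-5 + -1·-1 = -4
  a_5 = 1·-4 + -1·-5 = 1
  a_6 = 1·1 + -1·-4 = 5
  a_7 = 1·5 + -1·1 = 4
  a_8 = 1·4 + -1·5 = -1
  a_9 = 1·-1 + -1·4 = -5
  a_10 = 1·-5 + -1·-1 = -4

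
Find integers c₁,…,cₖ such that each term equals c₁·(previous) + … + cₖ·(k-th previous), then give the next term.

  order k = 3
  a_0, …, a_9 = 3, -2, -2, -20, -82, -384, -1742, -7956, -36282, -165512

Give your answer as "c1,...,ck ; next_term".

4,3,-2 ; -754982

  a_3 = 4·-2 + 3·-2 + -2·3 = -20
  a_4 = 4·-20 + 3·-2 + -2·-2 = -82
  a_5 = 4·-82 + 3·-20 + -2·-2 = -384
  a_6 = 4·-384 + 3·-82 + -2·-20 = -1742
  a_7 = 4·-1742 + 3·-384 + -2·-82 = -7956
  a_8 = 4·-7956 + 3·-1742 + -2·-384 = -36282
  a_9 = 4·-36282 + 3·-7956 + -2·-1742 = -165512
  a_10 = 4·-165512 + 3·-36282 + -2·-7956 = -754982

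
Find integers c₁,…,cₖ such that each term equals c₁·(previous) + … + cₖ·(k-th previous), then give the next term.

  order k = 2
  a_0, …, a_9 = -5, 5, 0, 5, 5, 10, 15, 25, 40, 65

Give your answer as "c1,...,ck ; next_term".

  a_2 = 1·5 + 1·-5 = 0
  a_3 = 1·0 + 1·5 = 5
  a_4 = 1·5 + 1·0 = 5
  a_5 = 1·5 + 1·5 = 10
  a_6 = 1·10 + 1·5 = 15
  a_7 = 1·15 + 1·10 = 25
  a_8 = 1·25 + 1·15 = 40
  a_9 = 1·40 + 1·25 = 65
  a_10 = 1·65 + 1·40 = 105

1,1 ; 105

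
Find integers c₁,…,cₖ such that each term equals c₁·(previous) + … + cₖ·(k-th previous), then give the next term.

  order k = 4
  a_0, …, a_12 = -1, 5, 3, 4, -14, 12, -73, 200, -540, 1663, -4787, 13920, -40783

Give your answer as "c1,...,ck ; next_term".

  a_4 = -2·4 + 2·3 + -3·5 + -3·-1 = -14
  a_5 = -2·-14 + 2·4 + -3·3 + -3·5 = 12
  a_6 = -2·12 + 2·-14 + -3·4 + -3·3 = -73
  a_7 = -2·-73 + 2·12 + -3·-14 + -3·4 = 200
  a_8 = -2·200 + 2·-73 + -3·12 + -3·-14 = -540
  a_9 = -2·-540 + 2·200 + -3·-73 + -3·12 = 1663
  a_10 = -2·1663 + 2·-540 + -3·200 + -3·-73 = -4787
  a_11 = -2·-4787 + 2·1663 + -3·-540 + -3·200 = 13920
  a_12 = -2·13920 + 2·-4787 + -3·1663 + -3·-540 = -40783
  a_13 = -2·-40783 + 2·13920 + -3·-4787 + -3·1663 = 118778

-2,2,-3,-3 ; 118778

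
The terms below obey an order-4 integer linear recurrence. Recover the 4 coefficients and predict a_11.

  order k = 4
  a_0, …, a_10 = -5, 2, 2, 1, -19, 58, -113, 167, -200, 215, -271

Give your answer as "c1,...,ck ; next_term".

-3,-3,0,2 ; 502

  a_4 = -3·1 + -3·2 + 0·2 + 2·-5 = -19
  a_5 = -3·-19 + -3·1 + 0·2 + 2·2 = 58
  a_6 = -3·58 + -3·-19 + 0·1 + 2·2 = -113
  a_7 = -3·-113 + -3·58 + 0·-19 + 2·1 = 167
  a_8 = -3·167 + -3·-113 + 0·58 + 2·-19 = -200
  a_9 = -3·-200 + -3·167 + 0·-113 + 2·58 = 215
  a_10 = -3·215 + -3·-200 + 0·167 + 2·-113 = -271
  a_11 = -3·-271 + -3·215 + 0·-200 + 2·167 = 502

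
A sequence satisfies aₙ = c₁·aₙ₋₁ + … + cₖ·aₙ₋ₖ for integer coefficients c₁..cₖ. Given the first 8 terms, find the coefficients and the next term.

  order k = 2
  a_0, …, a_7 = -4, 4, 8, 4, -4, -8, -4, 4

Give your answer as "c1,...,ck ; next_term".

  a_2 = 1·4 + -1·-4 = 8
  a_3 = 1·8 + -1·4 = 4
  a_4 = 1·4 + -1·8 = -4
  a_5 = 1·-4 + -1·4 = -8
  a_6 = 1·-8 + -1·-4 = -4
  a_7 = 1·-4 + -1·-8 = 4
  a_8 = 1·4 + -1·-4 = 8

1,-1 ; 8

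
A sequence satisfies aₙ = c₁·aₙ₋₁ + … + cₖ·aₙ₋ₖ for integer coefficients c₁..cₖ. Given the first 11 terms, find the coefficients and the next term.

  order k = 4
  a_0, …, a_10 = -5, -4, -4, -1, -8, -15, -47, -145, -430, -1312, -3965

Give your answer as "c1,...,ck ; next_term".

  a_4 = 2·-1 + 3·-4 + 1·-4 + -2·-5 = -8
  a_5 = 2·-8 + 3·-1 + 1·-4 + -2·-4 = -15
  a_6 = 2·-15 + 3·-8 + 1·-1 + -2·-4 = -47
  a_7 = 2·-47 + 3·-15 + 1·-8 + -2·-1 = -145
  a_8 = 2·-145 + 3·-47 + 1·-15 + -2·-8 = -430
  a_9 = 2·-430 + 3·-145 + 1·-47 + -2·-15 = -1312
  a_10 = 2·-1312 + 3·-430 + 1·-145 + -2·-47 = -3965
  a_11 = 2·-3965 + 3·-1312 + 1·-430 + -2·-145 = -12006

2,3,1,-2 ; -12006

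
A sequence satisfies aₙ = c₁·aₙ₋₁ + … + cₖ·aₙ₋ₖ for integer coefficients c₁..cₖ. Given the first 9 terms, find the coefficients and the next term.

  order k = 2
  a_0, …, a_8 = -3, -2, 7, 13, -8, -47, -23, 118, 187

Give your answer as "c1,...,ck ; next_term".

  a_2 = 1·-2 + -3·-3 = 7
  a_3 = 1·7 + -3·-2 = 13
  a_4 = 1·13 + -3·7 = -8
  a_5 = 1·-8 + -3·13 = -47
  a_6 = 1·-47 + -3·-8 = -23
  a_7 = 1·-23 + -3·-47 = 118
  a_8 = 1·118 + -3·-23 = 187
  a_9 = 1·187 + -3·118 = -167

1,-3 ; -167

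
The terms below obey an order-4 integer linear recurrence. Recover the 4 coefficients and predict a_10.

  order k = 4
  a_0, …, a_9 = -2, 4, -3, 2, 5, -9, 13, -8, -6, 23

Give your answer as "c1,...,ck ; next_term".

  a_4 = 0·2 + 1·-3 + 1·4 + -2·-2 = 5
  a_5 = 0·5 + 1·2 + 1·-3 + -2·4 = -9
  a_6 = 0·-9 + 1·5 + 1·2 + -2·-3 = 13
  a_7 = 0·13 + 1·-9 + 1·5 + -2·2 = -8
  a_8 = 0·-8 + 1·13 + 1·-9 + -2·5 = -6
  a_9 = 0·-6 + 1·-8 + 1·13 + -2·-9 = 23
  a_10 = 0·23 + 1·-6 + 1·-8 + -2·13 = -40

0,1,1,-2 ; -40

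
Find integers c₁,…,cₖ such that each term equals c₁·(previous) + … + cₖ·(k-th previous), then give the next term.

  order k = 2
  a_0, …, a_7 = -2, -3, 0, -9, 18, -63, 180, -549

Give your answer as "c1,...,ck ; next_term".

  a_2 = -2·-3 + 3·-2 = 0
  a_3 = -2·0 + 3·-3 = -9
  a_4 = -2·-9 + 3·0 = 18
  a_5 = -2·18 + 3·-9 = -63
  a_6 = -2·-63 + 3·18 = 180
  a_7 = -2·180 + 3·-63 = -549
  a_8 = -2·-549 + 3·180 = 1638

-2,3 ; 1638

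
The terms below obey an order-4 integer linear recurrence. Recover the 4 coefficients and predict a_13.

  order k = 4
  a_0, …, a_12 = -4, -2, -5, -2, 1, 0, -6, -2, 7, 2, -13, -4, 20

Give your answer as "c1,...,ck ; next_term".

  a_4 = 0·-2 + -1·-5 + 0·-2 + 1·-4 = 1
  a_5 = 0·1 + -1·-2 + 0·-5 + 1·-2 = 0
  a_6 = 0·0 + -1·1 + 0·-2 + 1·-5 = -6
  a_7 = 0·-6 + -1·0 + 0·1 + 1·-2 = -2
  a_8 = 0·-2 + -1·-6 + 0·0 + 1·1 = 7
  a_9 = 0·7 + -1·-2 + 0·-6 + 1·0 = 2
  a_10 = 0·2 + -1·7 + 0·-2 + 1·-6 = -13
  a_11 = 0·-13 + -1·2 + 0·7 + 1·-2 = -4
  a_12 = 0·-4 + -1·-13 + 0·2 + 1·7 = 20
  a_13 = 0·20 + -1·-4 + 0·-13 + 1·2 = 6

0,-1,0,1 ; 6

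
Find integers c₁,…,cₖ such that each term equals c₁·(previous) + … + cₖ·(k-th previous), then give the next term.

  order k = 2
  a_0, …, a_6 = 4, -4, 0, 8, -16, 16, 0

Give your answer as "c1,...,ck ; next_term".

-2,-2 ; -32

  a_2 = -2·-4 + -2·4 = 0
  a_3 = -2·0 + -2·-4 = 8
  a_4 = -2·8 + -2·0 = -16
  a_5 = -2·-16 + -2·8 = 16
  a_6 = -2·16 + -2·-16 = 0
  a_7 = -2·0 + -2·16 = -32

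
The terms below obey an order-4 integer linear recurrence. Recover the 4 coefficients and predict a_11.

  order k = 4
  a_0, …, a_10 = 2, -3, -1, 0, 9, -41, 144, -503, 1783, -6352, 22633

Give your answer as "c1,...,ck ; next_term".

  a_4 = -4·0 + -2·-1 + -1·-3 + 2·2 = 9
  a_5 = -4·9 + -2·0 + -1·-1 + 2·-3 = -41
  a_6 = -4·-41 + -2·9 + -1·0 + 2·-1 = 144
  a_7 = -4·144 + -2·-41 + -1·9 + 2·0 = -503
  a_8 = -4·-503 + -2·144 + -1·-41 + 2·9 = 1783
  a_9 = -4·1783 + -2·-503 + -1·144 + 2·-41 = -6352
  a_10 = -4·-6352 + -2·1783 + -1·-503 + 2·144 = 22633
  a_11 = -4·22633 + -2·-6352 + -1·1783 + 2·-503 = -80617

-4,-2,-1,2 ; -80617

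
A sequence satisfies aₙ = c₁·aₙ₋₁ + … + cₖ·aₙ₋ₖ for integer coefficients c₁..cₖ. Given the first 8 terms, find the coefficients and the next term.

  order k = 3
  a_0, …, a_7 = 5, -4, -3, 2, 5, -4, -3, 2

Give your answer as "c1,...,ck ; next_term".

-1,-1,-1 ; 5

  a_3 = -1·-3 + -1·-4 + -1·5 = 2
  a_4 = -1·2 + -1·-3 + -1·-4 = 5
  a_5 = -1·5 + -1·2 + -1·-3 = -4
  a_6 = -1·-4 + -1·5 + -1·2 = -3
  a_7 = -1·-3 + -1·-4 + -1·5 = 2
  a_8 = -1·2 + -1·-3 + -1·-4 = 5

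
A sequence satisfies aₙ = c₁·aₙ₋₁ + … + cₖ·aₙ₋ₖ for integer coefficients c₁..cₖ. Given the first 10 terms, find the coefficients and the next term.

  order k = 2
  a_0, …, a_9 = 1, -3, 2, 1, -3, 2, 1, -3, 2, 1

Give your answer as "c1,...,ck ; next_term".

-1,-1 ; -3

  a_2 = -1·-3 + -1·1 = 2
  a_3 = -1·2 + -1·-3 = 1
  a_4 = -1·1 + -1·2 = -3
  a_5 = -1·-3 + -1·1 = 2
  a_6 = -1·2 + -1·-3 = 1
  a_7 = -1·1 + -1·2 = -3
  a_8 = -1·-3 + -1·1 = 2
  a_9 = -1·2 + -1·-3 = 1
  a_10 = -1·1 + -1·2 = -3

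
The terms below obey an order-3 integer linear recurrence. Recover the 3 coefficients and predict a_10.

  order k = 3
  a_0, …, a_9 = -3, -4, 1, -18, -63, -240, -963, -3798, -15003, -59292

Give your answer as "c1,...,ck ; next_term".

3,3,3 ; -234279

  a_3 = 3·1 + 3·-4 + 3·-3 = -18
  a_4 = 3·-18 + 3·1 + 3·-4 = -63
  a_5 = 3·-63 + 3·-18 + 3·1 = -240
  a_6 = 3·-240 + 3·-63 + 3·-18 = -963
  a_7 = 3·-963 + 3·-240 + 3·-63 = -3798
  a_8 = 3·-3798 + 3·-963 + 3·-240 = -15003
  a_9 = 3·-15003 + 3·-3798 + 3·-963 = -59292
  a_10 = 3·-59292 + 3·-15003 + 3·-3798 = -234279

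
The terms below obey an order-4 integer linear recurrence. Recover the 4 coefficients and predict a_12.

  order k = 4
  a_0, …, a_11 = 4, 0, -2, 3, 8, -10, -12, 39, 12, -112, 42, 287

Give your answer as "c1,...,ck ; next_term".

  a_4 = 0·3 + -2·-2 + 2·0 + 1·4 = 8
  a_5 = 0·8 + -2·3 + 2·-2 + 1·0 = -10
  a_6 = 0·-10 + -2·8 + 2·3 + 1·-2 = -12
  a_7 = 0·-12 + -2·-10 + 2·8 + 1·3 = 39
  a_8 = 0·39 + -2·-12 + 2·-10 + 1·8 = 12
  a_9 = 0·12 + -2·39 + 2·-12 + 1·-10 = -112
  a_10 = 0·-112 + -2·12 + 2·39 + 1·-12 = 42
  a_11 = 0·42 + -2·-112 + 2·12 + 1·39 = 287
  a_12 = 0·287 + -2·42 + 2·-112 + 1·12 = -296

0,-2,2,1 ; -296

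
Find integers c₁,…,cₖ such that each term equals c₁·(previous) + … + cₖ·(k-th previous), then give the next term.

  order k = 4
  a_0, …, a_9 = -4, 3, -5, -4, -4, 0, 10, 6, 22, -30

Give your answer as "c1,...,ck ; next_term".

  a_4 = -1·-4 + 2·-5 + -2·3 + -2·-4 = -4
  a_5 = -1·-4 + 2·-4 + -2·-5 + -2·3 = 0
  a_6 = -1·0 + 2·-4 + -2·-4 + -2·-5 = 10
  a_7 = -1·10 + 2·0 + -2·-4 + -2·-4 = 6
  a_8 = -1·6 + 2·10 + -2·0 + -2·-4 = 22
  a_9 = -1·22 + 2·6 + -2·10 + -2·0 = -30
  a_10 = -1·-30 + 2·22 + -2·6 + -2·10 = 42

-1,2,-2,-2 ; 42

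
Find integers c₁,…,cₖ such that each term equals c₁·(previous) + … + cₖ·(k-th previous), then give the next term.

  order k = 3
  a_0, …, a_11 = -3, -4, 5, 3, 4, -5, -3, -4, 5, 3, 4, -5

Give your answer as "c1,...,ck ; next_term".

0,0,-1 ; -3

  a_3 = 0·5 + 0·-4 + -1·-3 = 3
  a_4 = 0·3 + 0·5 + -1·-4 = 4
  a_5 = 0·4 + 0·3 + -1·5 = -5
  a_6 = 0·-5 + 0·4 + -1·3 = -3
  a_7 = 0·-3 + 0·-5 + -1·4 = -4
  a_8 = 0·-4 + 0·-3 + -1·-5 = 5
  a_9 = 0·5 + 0·-4 + -1·-3 = 3
  a_10 = 0·3 + 0·5 + -1·-4 = 4
  a_11 = 0·4 + 0·3 + -1·5 = -5
  a_12 = 0·-5 + 0·4 + -1·3 = -3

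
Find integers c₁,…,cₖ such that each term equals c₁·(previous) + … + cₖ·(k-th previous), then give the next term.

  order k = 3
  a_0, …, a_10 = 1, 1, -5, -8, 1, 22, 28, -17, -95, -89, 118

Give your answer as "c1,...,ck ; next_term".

  a_3 = 1·-5 + -2·1 + -1·1 = -8
  a_4 = 1·-8 + -2·-5 + -1·1 = 1
  a_5 = 1·1 + -2·-8 + -1·-5 = 22
  a_6 = 1·22 + -2·1 + -1·-8 = 28
  a_7 = 1·28 + -2·22 + -1·1 = -17
  a_8 = 1·-17 + -2·28 + -1·22 = -95
  a_9 = 1·-95 + -2·-17 + -1·28 = -89
  a_10 = 1·-89 + -2·-95 + -1·-17 = 118
  a_11 = 1·118 + -2·-89 + -1·-95 = 391

1,-2,-1 ; 391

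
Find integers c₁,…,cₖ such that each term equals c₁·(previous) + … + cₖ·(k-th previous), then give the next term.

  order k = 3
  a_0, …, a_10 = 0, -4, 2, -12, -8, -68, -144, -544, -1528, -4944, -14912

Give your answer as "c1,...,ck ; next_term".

2,4,-2 ; -46544

  a_3 = 2·2 + 4·-4 + -2·0 = -12
  a_4 = 2·-12 + 4·2 + -2·-4 = -8
  a_5 = 2·-8 + 4·-12 + -2·2 = -68
  a_6 = 2·-68 + 4·-8 + -2·-12 = -144
  a_7 = 2·-144 + 4·-68 + -2·-8 = -544
  a_8 = 2·-544 + 4·-144 + -2·-68 = -1528
  a_9 = 2·-1528 + 4·-544 + -2·-144 = -4944
  a_10 = 2·-4944 + 4·-1528 + -2·-544 = -14912
  a_11 = 2·-14912 + 4·-4944 + -2·-1528 = -46544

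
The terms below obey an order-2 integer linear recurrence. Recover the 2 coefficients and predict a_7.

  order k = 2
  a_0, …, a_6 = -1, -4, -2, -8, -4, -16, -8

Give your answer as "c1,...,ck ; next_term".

  a_2 = 0·-4 + 2·-1 = -2
  a_3 = 0·-2 + 2·-4 = -8
  a_4 = 0·-8 + 2·-2 = -4
  a_5 = 0·-4 + 2·-8 = -16
  a_6 = 0·-16 + 2·-4 = -8
  a_7 = 0·-8 + 2·-16 = -32

0,2 ; -32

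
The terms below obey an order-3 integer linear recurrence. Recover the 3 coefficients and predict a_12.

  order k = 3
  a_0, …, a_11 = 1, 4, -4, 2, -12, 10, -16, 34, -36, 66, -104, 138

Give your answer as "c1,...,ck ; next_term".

0,1,-2 ; -236

  a_3 = 0·-4 + 1·4 + -2·1 = 2
  a_4 = 0·2 + 1·-4 + -2·4 = -12
  a_5 = 0·-12 + 1·2 + -2·-4 = 10
  a_6 = 0·10 + 1·-12 + -2·2 = -16
  a_7 = 0·-16 + 1·10 + -2·-12 = 34
  a_8 = 0·34 + 1·-16 + -2·10 = -36
  a_9 = 0·-36 + 1·34 + -2·-16 = 66
  a_10 = 0·66 + 1·-36 + -2·34 = -104
  a_11 = 0·-104 + 1·66 + -2·-36 = 138
  a_12 = 0·138 + 1·-104 + -2·66 = -236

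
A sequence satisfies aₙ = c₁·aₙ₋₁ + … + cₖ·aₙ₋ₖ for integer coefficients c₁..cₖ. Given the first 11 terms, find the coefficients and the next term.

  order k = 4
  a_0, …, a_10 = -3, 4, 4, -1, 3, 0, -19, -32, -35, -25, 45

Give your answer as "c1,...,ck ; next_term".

  a_4 = 2·-1 + -2·4 + 1·4 + -3·-3 = 3
  a_5 = 2·3 + -2·-1 + 1·4 + -3·4 = 0
  a_6 = 2·0 + -2·3 + 1·-1 + -3·4 = -19
  a_7 = 2·-19 + -2·0 + 1·3 + -3·-1 = -32
  a_8 = 2·-32 + -2·-19 + 1·0 + -3·3 = -35
  a_9 = 2·-35 + -2·-32 + 1·-19 + -3·0 = -25
  a_10 = 2·-25 + -2·-35 + 1·-32 + -3·-19 = 45
  a_11 = 2·45 + -2·-25 + 1·-35 + -3·-32 = 201

2,-2,1,-3 ; 201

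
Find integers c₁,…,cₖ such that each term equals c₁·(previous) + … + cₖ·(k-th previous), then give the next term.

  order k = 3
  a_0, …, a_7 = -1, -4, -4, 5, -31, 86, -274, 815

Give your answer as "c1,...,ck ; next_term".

-3,1,3 ; -2461

  a_3 = -3·-4 + 1·-4 + 3·-1 = 5
  a_4 = -3·5 + 1·-4 + 3·-4 = -31
  a_5 = -3·-31 + 1·5 + 3·-4 = 86
  a_6 = -3·86 + 1·-31 + 3·5 = -274
  a_7 = -3·-274 + 1·86 + 3·-31 = 815
  a_8 = -3·815 + 1·-274 + 3·86 = -2461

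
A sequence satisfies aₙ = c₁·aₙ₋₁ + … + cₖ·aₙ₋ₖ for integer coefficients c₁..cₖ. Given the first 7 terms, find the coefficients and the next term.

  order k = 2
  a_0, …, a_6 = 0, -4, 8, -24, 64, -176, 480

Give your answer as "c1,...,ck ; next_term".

  a_2 = -2·-4 + 2·0 = 8
  a_3 = -2·8 + 2·-4 = -24
  a_4 = -2·-24 + 2·8 = 64
  a_5 = -2·64 + 2·-24 = -176
  a_6 = -2·-176 + 2·64 = 480
  a_7 = -2·480 + 2·-176 = -1312

-2,2 ; -1312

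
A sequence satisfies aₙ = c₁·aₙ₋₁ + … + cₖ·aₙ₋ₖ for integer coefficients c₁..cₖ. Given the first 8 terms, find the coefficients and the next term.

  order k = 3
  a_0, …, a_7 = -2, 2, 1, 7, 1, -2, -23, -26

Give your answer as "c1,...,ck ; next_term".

1,0,-3 ; -20

  a_3 = 1·1 + 0·2 + -3·-2 = 7
  a_4 = 1·7 + 0·1 + -3·2 = 1
  a_5 = 1·1 + 0·7 + -3·1 = -2
  a_6 = 1·-2 + 0·1 + -3·7 = -23
  a_7 = 1·-23 + 0·-2 + -3·1 = -26
  a_8 = 1·-26 + 0·-23 + -3·-2 = -20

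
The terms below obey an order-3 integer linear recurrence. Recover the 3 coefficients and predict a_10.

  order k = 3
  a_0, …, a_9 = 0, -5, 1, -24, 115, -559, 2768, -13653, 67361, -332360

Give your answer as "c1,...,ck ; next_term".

-4,4,-3 ; 1639843

  a_3 = -4·1 + 4·-5 + -3·0 = -24
  a_4 = -4·-24 + 4·1 + -3·-5 = 115
  a_5 = -4·115 + 4·-24 + -3·1 = -559
  a_6 = -4·-559 + 4·115 + -3·-24 = 2768
  a_7 = -4·2768 + 4·-559 + -3·115 = -13653
  a_8 = -4·-13653 + 4·2768 + -3·-559 = 67361
  a_9 = -4·67361 + 4·-13653 + -3·2768 = -332360
  a_10 = -4·-332360 + 4·67361 + -3·-13653 = 1639843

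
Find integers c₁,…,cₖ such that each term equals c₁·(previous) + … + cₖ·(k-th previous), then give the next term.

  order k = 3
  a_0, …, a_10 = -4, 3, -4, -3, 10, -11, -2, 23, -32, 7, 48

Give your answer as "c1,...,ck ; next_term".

-1,-1,1 ; -87

  a_3 = -1·-4 + -1·3 + 1·-4 = -3
  a_4 = -1·-3 + -1·-4 + 1·3 = 10
  a_5 = -1·10 + -1·-3 + 1·-4 = -11
  a_6 = -1·-11 + -1·10 + 1·-3 = -2
  a_7 = -1·-2 + -1·-11 + 1·10 = 23
  a_8 = -1·23 + -1·-2 + 1·-11 = -32
  a_9 = -1·-32 + -1·23 + 1·-2 = 7
  a_10 = -1·7 + -1·-32 + 1·23 = 48
  a_11 = -1·48 + -1·7 + 1·-32 = -87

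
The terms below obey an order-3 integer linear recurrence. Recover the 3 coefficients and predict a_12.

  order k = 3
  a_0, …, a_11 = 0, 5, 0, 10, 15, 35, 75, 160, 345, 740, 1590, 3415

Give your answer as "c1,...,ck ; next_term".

1,2,1 ; 7335

  a_3 = 1·0 + 2·5 + 1·0 = 10
  a_4 = 1·10 + 2·0 + 1·5 = 15
  a_5 = 1·15 + 2·10 + 1·0 = 35
  a_6 = 1·35 + 2·15 + 1·10 = 75
  a_7 = 1·75 + 2·35 + 1·15 = 160
  a_8 = 1·160 + 2·75 + 1·35 = 345
  a_9 = 1·345 + 2·160 + 1·75 = 740
  a_10 = 1·740 + 2·345 + 1·160 = 1590
  a_11 = 1·1590 + 2·740 + 1·345 = 3415
  a_12 = 1·3415 + 2·1590 + 1·740 = 7335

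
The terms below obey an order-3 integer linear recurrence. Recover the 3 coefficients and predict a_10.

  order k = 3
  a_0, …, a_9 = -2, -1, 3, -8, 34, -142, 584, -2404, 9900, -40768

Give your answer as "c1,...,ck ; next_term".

-4,0,-2 ; 167880

  a_3 = -4·3 + 0·-1 + -2·-2 = -8
  a_4 = -4·-8 + 0·3 + -2·-1 = 34
  a_5 = -4·34 + 0·-8 + -2·3 = -142
  a_6 = -4·-142 + 0·34 + -2·-8 = 584
  a_7 = -4·584 + 0·-142 + -2·34 = -2404
  a_8 = -4·-2404 + 0·584 + -2·-142 = 9900
  a_9 = -4·9900 + 0·-2404 + -2·584 = -40768
  a_10 = -4·-40768 + 0·9900 + -2·-2404 = 167880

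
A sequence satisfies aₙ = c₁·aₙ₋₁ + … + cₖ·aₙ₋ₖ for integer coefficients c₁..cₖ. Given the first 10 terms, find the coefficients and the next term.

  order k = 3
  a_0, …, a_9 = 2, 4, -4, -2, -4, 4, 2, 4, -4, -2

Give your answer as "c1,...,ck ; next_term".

  a_3 = 0·-4 + 0·4 + -1·2 = -2
  a_4 = 0·-2 + 0·-4 + -1·4 = -4
  a_5 = 0·-4 + 0·-2 + -1·-4 = 4
  a_6 = 0·4 + 0·-4 + -1·-2 = 2
  a_7 = 0·2 + 0·4 + -1·-4 = 4
  a_8 = 0·4 + 0·2 + -1·4 = -4
  a_9 = 0·-4 + 0·4 + -1·2 = -2
  a_10 = 0·-2 + 0·-4 + -1·4 = -4

0,0,-1 ; -4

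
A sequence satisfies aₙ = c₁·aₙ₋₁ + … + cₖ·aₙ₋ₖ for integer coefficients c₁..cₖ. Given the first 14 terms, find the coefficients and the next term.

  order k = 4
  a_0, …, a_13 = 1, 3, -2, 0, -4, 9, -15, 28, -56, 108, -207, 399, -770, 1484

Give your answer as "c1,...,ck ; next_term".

  a_4 = -1·0 + 1·-2 + -1·3 + 1·1 = -4
  a_5 = -1·-4 + 1·0 + -1·-2 + 1·3 = 9
  a_6 = -1·9 + 1·-4 + -1·0 + 1·-2 = -15
  a_7 = -1·-15 + 1·9 + -1·-4 + 1·0 = 28
  a_8 = -1·28 + 1·-15 + -1·9 + 1·-4 = -56
  a_9 = -1·-56 + 1·28 + -1·-15 + 1·9 = 108
  a_10 = -1·108 + 1·-56 + -1·28 + 1·-15 = -207
  a_11 = -1·-207 + 1·108 + -1·-56 + 1·28 = 399
  a_12 = -1·399 + 1·-207 + -1·108 + 1·-56 = -770
  a_13 = -1·-770 + 1·399 + -1·-207 + 1·108 = 1484
  a_14 = -1·1484 + 1·-770 + -1·399 + 1·-207 = -2860

-1,1,-1,1 ; -2860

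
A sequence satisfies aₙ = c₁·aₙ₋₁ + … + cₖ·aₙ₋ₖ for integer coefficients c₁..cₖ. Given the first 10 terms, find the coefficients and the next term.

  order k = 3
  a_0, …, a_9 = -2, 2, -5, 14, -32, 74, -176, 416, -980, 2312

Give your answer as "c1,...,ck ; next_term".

  a_3 = -2·-5 + 0·2 + -2·-2 = 14
  a_4 = -2·14 + 0·-5 + -2·2 = -32
  a_5 = -2·-32 + 0·14 + -2·-5 = 74
  a_6 = -2·74 + 0·-32 + -2·14 = -176
  a_7 = -2·-176 + 0·74 + -2·-32 = 416
  a_8 = -2·416 + 0·-176 + -2·74 = -980
  a_9 = -2·-980 + 0·416 + -2·-176 = 2312
  a_10 = -2·2312 + 0·-980 + -2·416 = -5456

-2,0,-2 ; -5456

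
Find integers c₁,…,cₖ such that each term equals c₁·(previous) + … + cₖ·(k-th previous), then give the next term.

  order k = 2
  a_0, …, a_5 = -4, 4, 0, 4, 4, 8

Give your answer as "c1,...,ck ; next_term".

  a_2 = 1·4 + 1·-4 = 0
  a_3 = 1·0 + 1·4 = 4
  a_4 = 1·4 + 1·0 = 4
  a_5 = 1·4 + 1·4 = 8
  a_6 = 1·8 + 1·4 = 12

1,1 ; 12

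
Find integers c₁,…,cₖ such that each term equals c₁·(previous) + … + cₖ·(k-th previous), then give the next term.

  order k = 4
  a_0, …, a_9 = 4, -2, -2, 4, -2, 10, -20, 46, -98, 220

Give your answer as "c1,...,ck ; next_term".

-1,2,-1,1 ; -482

  a_4 = -1·4 + 2·-2 + -1·-2 + 1·4 = -2
  a_5 = -1·-2 + 2·4 + -1·-2 + 1·-2 = 10
  a_6 = -1·10 + 2·-2 + -1·4 + 1·-2 = -20
  a_7 = -1·-20 + 2·10 + -1·-2 + 1·4 = 46
  a_8 = -1·46 + 2·-20 + -1·10 + 1·-2 = -98
  a_9 = -1·-98 + 2·46 + -1·-20 + 1·10 = 220
  a_10 = -1·220 + 2·-98 + -1·46 + 1·-20 = -482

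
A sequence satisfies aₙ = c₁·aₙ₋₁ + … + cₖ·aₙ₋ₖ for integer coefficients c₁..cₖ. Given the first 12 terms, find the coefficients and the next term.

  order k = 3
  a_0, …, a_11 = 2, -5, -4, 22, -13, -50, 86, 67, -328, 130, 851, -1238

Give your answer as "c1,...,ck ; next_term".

-2,-4,-3 ; -1318

  a_3 = -2·-4 + -4·-5 + -3·2 = 22
  a_4 = -2·22 + -4·-4 + -3·-5 = -13
  a_5 = -2·-13 + -4·22 + -3·-4 = -50
  a_6 = -2·-50 + -4·-13 + -3·22 = 86
  a_7 = -2·86 + -4·-50 + -3·-13 = 67
  a_8 = -2·67 + -4·86 + -3·-50 = -328
  a_9 = -2·-328 + -4·67 + -3·86 = 130
  a_10 = -2·130 + -4·-328 + -3·67 = 851
  a_11 = -2·851 + -4·130 + -3·-328 = -1238
  a_12 = -2·-1238 + -4·851 + -3·130 = -1318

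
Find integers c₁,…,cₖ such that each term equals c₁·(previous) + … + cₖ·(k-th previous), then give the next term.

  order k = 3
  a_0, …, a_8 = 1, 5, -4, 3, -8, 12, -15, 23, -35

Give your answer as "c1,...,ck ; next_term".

-1,0,-1 ; 50

  a_3 = -1·-4 + 0·5 + -1·1 = 3
  a_4 = -1·3 + 0·-4 + -1·5 = -8
  a_5 = -1·-8 + 0·3 + -1·-4 = 12
  a_6 = -1·12 + 0·-8 + -1·3 = -15
  a_7 = -1·-15 + 0·12 + -1·-8 = 23
  a_8 = -1·23 + 0·-15 + -1·12 = -35
  a_9 = -1·-35 + 0·23 + -1·-15 = 50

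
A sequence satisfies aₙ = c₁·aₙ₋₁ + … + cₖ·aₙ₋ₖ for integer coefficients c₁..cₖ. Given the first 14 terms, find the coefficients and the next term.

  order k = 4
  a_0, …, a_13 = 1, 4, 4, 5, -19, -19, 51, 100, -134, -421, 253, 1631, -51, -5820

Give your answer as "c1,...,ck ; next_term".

0,-3,-2,1 ; -2856

  a_4 = 0·5 + -3·4 + -2·4 + 1·1 = -19
  a_5 = 0·-19 + -3·5 + -2·4 + 1·4 = -19
  a_6 = 0·-19 + -3·-19 + -2·5 + 1·4 = 51
  a_7 = 0·51 + -3·-19 + -2·-19 + 1·5 = 100
  a_8 = 0·100 + -3·51 + -2·-19 + 1·-19 = -134
  a_9 = 0·-134 + -3·100 + -2·51 + 1·-19 = -421
  a_10 = 0·-421 + -3·-134 + -2·100 + 1·51 = 253
  a_11 = 0·253 + -3·-421 + -2·-134 + 1·100 = 1631
  a_12 = 0·1631 + -3·253 + -2·-421 + 1·-134 = -51
  a_13 = 0·-51 + -3·1631 + -2·253 + 1·-421 = -5820
  a_14 = 0·-5820 + -3·-51 + -2·1631 + 1·253 = -2856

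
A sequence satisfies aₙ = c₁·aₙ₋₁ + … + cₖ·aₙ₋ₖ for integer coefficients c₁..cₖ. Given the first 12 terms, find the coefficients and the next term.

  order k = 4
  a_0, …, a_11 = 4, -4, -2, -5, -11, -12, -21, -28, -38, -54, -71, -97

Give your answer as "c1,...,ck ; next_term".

  a_4 = 1·-5 + 1·-2 + 0·-4 + -1·4 = -11
  a_5 = 1·-11 + 1·-5 + 0·-2 + -1·-4 = -12
  a_6 = 1·-12 + 1·-11 + 0·-5 + -1·-2 = -21
  a_7 = 1·-21 + 1·-12 + 0·-11 + -1·-5 = -28
  a_8 = 1·-28 + 1·-21 + 0·-12 + -1·-11 = -38
  a_9 = 1·-38 + 1·-28 + 0·-21 + -1·-12 = -54
  a_10 = 1·-54 + 1·-38 + 0·-28 + -1·-21 = -71
  a_11 = 1·-71 + 1·-54 + 0·-38 + -1·-28 = -97
  a_12 = 1·-97 + 1·-71 + 0·-54 + -1·-38 = -130

1,1,0,-1 ; -130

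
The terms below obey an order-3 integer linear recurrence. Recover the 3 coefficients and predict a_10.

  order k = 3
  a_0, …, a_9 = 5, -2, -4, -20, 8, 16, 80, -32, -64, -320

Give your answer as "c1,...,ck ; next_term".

  a_3 = 0·-4 + 0·-2 + -4·5 = -20
  a_4 = 0·-20 + 0·-4 + -4·-2 = 8
  a_5 = 0·8 + 0·-20 + -4·-4 = 16
  a_6 = 0·16 + 0·8 + -4·-20 = 80
  a_7 = 0·80 + 0·16 + -4·8 = -32
  a_8 = 0·-32 + 0·80 + -4·16 = -64
  a_9 = 0·-64 + 0·-32 + -4·80 = -320
  a_10 = 0·-320 + 0·-64 + -4·-32 = 128

0,0,-4 ; 128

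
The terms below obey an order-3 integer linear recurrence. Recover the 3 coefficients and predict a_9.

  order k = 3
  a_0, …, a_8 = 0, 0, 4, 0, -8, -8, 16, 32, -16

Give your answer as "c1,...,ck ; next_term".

0,-2,-2 ; -96

  a_3 = 0·4 + -2·0 + -2·0 = 0
  a_4 = 0·0 + -2·4 + -2·0 = -8
  a_5 = 0·-8 + -2·0 + -2·4 = -8
  a_6 = 0·-8 + -2·-8 + -2·0 = 16
  a_7 = 0·16 + -2·-8 + -2·-8 = 32
  a_8 = 0·32 + -2·16 + -2·-8 = -16
  a_9 = 0·-16 + -2·32 + -2·16 = -96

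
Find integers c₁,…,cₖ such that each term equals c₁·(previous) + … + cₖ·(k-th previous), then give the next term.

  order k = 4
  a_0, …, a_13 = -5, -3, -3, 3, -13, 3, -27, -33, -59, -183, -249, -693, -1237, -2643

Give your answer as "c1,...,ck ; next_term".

0,3,3,-1 ; -5541

  a_4 = 0·3 + 3·-3 + 3·-3 + -1·-5 = -13
  a_5 = 0·-13 + 3·3 + 3·-3 + -1·-3 = 3
  a_6 = 0·3 + 3·-13 + 3·3 + -1·-3 = -27
  a_7 = 0·-27 + 3·3 + 3·-13 + -1·3 = -33
  a_8 = 0·-33 + 3·-27 + 3·3 + -1·-13 = -59
  a_9 = 0·-59 + 3·-33 + 3·-27 + -1·3 = -183
  a_10 = 0·-183 + 3·-59 + 3·-33 + -1·-27 = -249
  a_11 = 0·-249 + 3·-183 + 3·-59 + -1·-33 = -693
  a_12 = 0·-693 + 3·-249 + 3·-183 + -1·-59 = -1237
  a_13 = 0·-1237 + 3·-693 + 3·-249 + -1·-183 = -2643
  a_14 = 0·-2643 + 3·-1237 + 3·-693 + -1·-249 = -5541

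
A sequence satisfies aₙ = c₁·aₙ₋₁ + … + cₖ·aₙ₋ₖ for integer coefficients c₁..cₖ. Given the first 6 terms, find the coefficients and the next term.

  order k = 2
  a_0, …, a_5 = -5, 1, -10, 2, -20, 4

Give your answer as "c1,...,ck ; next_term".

  a_2 = 0·1 + 2·-5 = -10
  a_3 = 0·-10 + 2·1 = 2
  a_4 = 0·2 + 2·-10 = -20
  a_5 = 0·-20 + 2·2 = 4
  a_6 = 0·4 + 2·-20 = -40

0,2 ; -40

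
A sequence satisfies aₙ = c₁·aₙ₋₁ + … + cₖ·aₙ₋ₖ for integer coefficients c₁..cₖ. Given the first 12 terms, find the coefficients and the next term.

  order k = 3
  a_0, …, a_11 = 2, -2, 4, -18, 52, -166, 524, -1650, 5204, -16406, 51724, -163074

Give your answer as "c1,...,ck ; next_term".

  a_3 = -2·4 + 3·-2 + -2·2 = -18
  a_4 = -2·-18 + 3·4 + -2·-2 = 52
  a_5 = -2·52 + 3·-18 + -2·4 = -166
  a_6 = -2·-166 + 3·52 + -2·-18 = 524
  a_7 = -2·524 + 3·-166 + -2·52 = -1650
  a_8 = -2·-1650 + 3·524 + -2·-166 = 5204
  a_9 = -2·5204 + 3·-1650 + -2·524 = -16406
  a_10 = -2·-16406 + 3·5204 + -2·-1650 = 51724
  a_11 = -2·51724 + 3·-16406 + -2·5204 = -163074
  a_12 = -2·-163074 + 3·51724 + -2·-16406 = 514132

-2,3,-2 ; 514132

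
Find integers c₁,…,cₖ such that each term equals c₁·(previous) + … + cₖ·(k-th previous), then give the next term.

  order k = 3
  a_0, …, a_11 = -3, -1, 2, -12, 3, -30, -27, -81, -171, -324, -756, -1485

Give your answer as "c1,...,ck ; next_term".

0,3,3 ; -3240

  a_3 = 0·2 + 3·-1 + 3·-3 = -12
  a_4 = 0·-12 + 3·2 + 3·-1 = 3
  a_5 = 0·3 + 3·-12 + 3·2 = -30
  a_6 = 0·-30 + 3·3 + 3·-12 = -27
  a_7 = 0·-27 + 3·-30 + 3·3 = -81
  a_8 = 0·-81 + 3·-27 + 3·-30 = -171
  a_9 = 0·-171 + 3·-81 + 3·-27 = -324
  a_10 = 0·-324 + 3·-171 + 3·-81 = -756
  a_11 = 0·-756 + 3·-324 + 3·-171 = -1485
  a_12 = 0·-1485 + 3·-756 + 3·-324 = -3240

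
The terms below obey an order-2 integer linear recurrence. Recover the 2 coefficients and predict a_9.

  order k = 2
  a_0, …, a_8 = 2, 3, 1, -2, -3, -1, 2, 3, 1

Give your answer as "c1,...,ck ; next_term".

1,-1 ; -2

  a_2 = 1·3 + -1·2 = 1
  a_3 = 1·1 + -1·3 = -2
  a_4 = 1·-2 + -1·1 = -3
  a_5 = 1·-3 + -1·-2 = -1
  a_6 = 1·-1 + -1·-3 = 2
  a_7 = 1·2 + -1·-1 = 3
  a_8 = 1·3 + -1·2 = 1
  a_9 = 1·1 + -1·3 = -2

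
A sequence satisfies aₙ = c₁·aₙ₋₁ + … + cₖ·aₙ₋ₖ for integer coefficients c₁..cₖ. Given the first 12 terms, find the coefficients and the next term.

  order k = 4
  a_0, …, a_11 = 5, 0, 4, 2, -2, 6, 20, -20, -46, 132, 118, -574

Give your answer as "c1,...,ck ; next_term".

  a_4 = 0·2 + -3·4 + 3·0 + 2·5 = -2
  a_5 = 0·-2 + -3·2 + 3·4 + 2·0 = 6
  a_6 = 0·6 + -3·-2 + 3·2 + 2·4 = 20
  a_7 = 0·20 + -3·6 + 3·-2 + 2·2 = -20
  a_8 = 0·-20 + -3·20 + 3·6 + 2·-2 = -46
  a_9 = 0·-46 + -3·-20 + 3·20 + 2·6 = 132
  a_10 = 0·132 + -3·-46 + 3·-20 + 2·20 = 118
  a_11 = 0·118 + -3·132 + 3·-46 + 2·-20 = -574
  a_12 = 0·-574 + -3·118 + 3·132 + 2·-46 = -50

0,-3,3,2 ; -50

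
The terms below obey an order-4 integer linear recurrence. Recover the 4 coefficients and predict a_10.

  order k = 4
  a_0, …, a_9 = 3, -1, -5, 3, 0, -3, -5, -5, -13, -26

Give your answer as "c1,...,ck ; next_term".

1,1,1,1 ; -49

  a_4 = 1·3 + 1·-5 + 1·-1 + 1·3 = 0
  a_5 = 1·0 + 1·3 + 1·-5 + 1·-1 = -3
  a_6 = 1·-3 + 1·0 + 1·3 + 1·-5 = -5
  a_7 = 1·-5 + 1·-3 + 1·0 + 1·3 = -5
  a_8 = 1·-5 + 1·-5 + 1·-3 + 1·0 = -13
  a_9 = 1·-13 + 1·-5 + 1·-5 + 1·-3 = -26
  a_10 = 1·-26 + 1·-13 + 1·-5 + 1·-5 = -49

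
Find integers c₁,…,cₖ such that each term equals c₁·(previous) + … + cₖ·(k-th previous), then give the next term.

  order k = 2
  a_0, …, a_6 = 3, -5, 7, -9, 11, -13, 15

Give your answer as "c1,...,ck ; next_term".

  a_2 = -2·-5 + -1·3 = 7
  a_3 = -2·7 + -1·-5 = -9
  a_4 = -2·-9 + -1·7 = 11
  a_5 = -2·11 + -1·-9 = -13
  a_6 = -2·-13 + -1·11 = 15
  a_7 = -2·15 + -1·-13 = -17

-2,-1 ; -17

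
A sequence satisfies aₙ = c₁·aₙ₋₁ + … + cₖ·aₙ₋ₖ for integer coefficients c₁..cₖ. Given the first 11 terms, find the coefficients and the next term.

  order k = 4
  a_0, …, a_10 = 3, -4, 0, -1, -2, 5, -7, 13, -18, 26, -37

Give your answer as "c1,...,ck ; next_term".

-1,1,0,-1 ; 50

  a_4 = -1·-1 + 1·0 + 0·-4 + -1·3 = -2
  a_5 = -1·-2 + 1·-1 + 0·0 + -1·-4 = 5
  a_6 = -1·5 + 1·-2 + 0·-1 + -1·0 = -7
  a_7 = -1·-7 + 1·5 + 0·-2 + -1·-1 = 13
  a_8 = -1·13 + 1·-7 + 0·5 + -1·-2 = -18
  a_9 = -1·-18 + 1·13 + 0·-7 + -1·5 = 26
  a_10 = -1·26 + 1·-18 + 0·13 + -1·-7 = -37
  a_11 = -1·-37 + 1·26 + 0·-18 + -1·13 = 50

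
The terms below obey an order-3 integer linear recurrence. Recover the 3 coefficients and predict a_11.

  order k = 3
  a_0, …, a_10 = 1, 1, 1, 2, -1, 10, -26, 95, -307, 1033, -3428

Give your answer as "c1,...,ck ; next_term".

  a_3 = -3·1 + 2·1 + 3·1 = 2
  a_4 = -3·2 + 2·1 + 3·1 = -1
  a_5 = -3·-1 + 2·2 + 3·1 = 10
  a_6 = -3·10 + 2·-1 + 3·2 = -26
  a_7 = -3·-26 + 2·10 + 3·-1 = 95
  a_8 = -3·95 + 2·-26 + 3·10 = -307
  a_9 = -3·-307 + 2·95 + 3·-26 = 1033
  a_10 = -3·1033 + 2·-307 + 3·95 = -3428
  a_11 = -3·-3428 + 2·1033 + 3·-307 = 11429

-3,2,3 ; 11429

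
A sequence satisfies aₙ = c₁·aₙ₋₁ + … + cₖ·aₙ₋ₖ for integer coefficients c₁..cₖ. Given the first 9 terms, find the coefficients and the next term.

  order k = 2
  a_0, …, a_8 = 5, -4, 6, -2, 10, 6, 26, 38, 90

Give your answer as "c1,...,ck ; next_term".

1,2 ; 166

  a_2 = 1·-4 + 2·5 = 6
  a_3 = 1·6 + 2·-4 = -2
  a_4 = 1·-2 + 2·6 = 10
  a_5 = 1·10 + 2·-2 = 6
  a_6 = 1·6 + 2·10 = 26
  a_7 = 1·26 + 2·6 = 38
  a_8 = 1·38 + 2·26 = 90
  a_9 = 1·90 + 2·38 = 166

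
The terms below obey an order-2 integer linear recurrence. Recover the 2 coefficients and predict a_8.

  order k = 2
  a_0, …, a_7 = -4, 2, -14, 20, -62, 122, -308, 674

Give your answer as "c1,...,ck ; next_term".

  a_2 = -1·2 + 3·-4 = -14
  a_3 = -1·-14 + 3·2 = 20
  a_4 = -1·20 + 3·-14 = -62
  a_5 = -1·-62 + 3·20 = 122
  a_6 = -1·122 + 3·-62 = -308
  a_7 = -1·-308 + 3·122 = 674
  a_8 = -1·674 + 3·-308 = -1598

-1,3 ; -1598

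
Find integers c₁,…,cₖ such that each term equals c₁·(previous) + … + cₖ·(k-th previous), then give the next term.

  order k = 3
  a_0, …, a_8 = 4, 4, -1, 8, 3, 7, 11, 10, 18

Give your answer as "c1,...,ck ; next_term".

  a_3 = 0·-1 + 1·4 + 1·4 = 8
  a_4 = 0·8 + 1·-1 + 1·4 = 3
  a_5 = 0·3 + 1·8 + 1·-1 = 7
  a_6 = 0·7 + 1·3 + 1·8 = 11
  a_7 = 0·11 + 1·7 + 1·3 = 10
  a_8 = 0·10 + 1·11 + 1·7 = 18
  a_9 = 0·18 + 1·10 + 1·11 = 21

0,1,1 ; 21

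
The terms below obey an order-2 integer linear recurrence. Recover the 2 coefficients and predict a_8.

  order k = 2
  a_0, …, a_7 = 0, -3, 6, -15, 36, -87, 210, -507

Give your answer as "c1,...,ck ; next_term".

-2,1 ; 1224

  a_2 = -2·-3 + 1·0 = 6
  a_3 = -2·6 + 1·-3 = -15
  a_4 = -2·-15 + 1·6 = 36
  a_5 = -2·36 + 1·-15 = -87
  a_6 = -2·-87 + 1·36 = 210
  a_7 = -2·210 + 1·-87 = -507
  a_8 = -2·-507 + 1·210 = 1224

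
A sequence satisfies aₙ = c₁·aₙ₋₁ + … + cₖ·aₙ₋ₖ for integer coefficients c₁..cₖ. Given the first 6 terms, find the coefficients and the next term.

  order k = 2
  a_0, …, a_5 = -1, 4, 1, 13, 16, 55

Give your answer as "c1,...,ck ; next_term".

  a_2 = 1·4 + 3·-1 = 1
  a_3 = 1·1 + 3·4 = 13
  a_4 = 1·13 + 3·1 = 16
  a_5 = 1·16 + 3·13 = 55
  a_6 = 1·55 + 3·16 = 103

1,3 ; 103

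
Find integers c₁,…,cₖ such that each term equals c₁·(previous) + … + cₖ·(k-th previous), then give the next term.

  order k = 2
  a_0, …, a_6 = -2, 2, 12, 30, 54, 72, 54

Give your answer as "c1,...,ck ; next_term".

  a_2 = 3·2 + -3·-2 = 12
  a_3 = 3·12 + -3·2 = 30
  a_4 = 3·30 + -3·12 = 54
  a_5 = 3·54 + -3·30 = 72
  a_6 = 3·72 + -3·54 = 54
  a_7 = 3·54 + -3·72 = -54

3,-3 ; -54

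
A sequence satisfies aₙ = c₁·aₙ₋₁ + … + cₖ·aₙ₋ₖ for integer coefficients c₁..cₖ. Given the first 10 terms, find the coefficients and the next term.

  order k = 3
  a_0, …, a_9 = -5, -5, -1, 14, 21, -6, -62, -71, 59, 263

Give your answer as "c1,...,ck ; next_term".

  a_3 = 1·-1 + -2·-5 + -1·-5 = 14
  a_4 = 1·14 + -2·-1 + -1·-5 = 21
  a_5 = 1·21 + -2·14 + -1·-1 = -6
  a_6 = 1·-6 + -2·21 + -1·14 = -62
  a_7 = 1·-62 + -2·-6 + -1·21 = -71
  a_8 = 1·-71 + -2·-62 + -1·-6 = 59
  a_9 = 1·59 + -2·-71 + -1·-62 = 263
  a_10 = 1·263 + -2·59 + -1·-71 = 216

1,-2,-1 ; 216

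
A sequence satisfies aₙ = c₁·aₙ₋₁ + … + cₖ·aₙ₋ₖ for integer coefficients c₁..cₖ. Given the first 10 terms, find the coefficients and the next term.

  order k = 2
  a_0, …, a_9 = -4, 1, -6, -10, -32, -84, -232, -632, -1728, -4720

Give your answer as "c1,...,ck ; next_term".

2,2 ; -12896

  a_2 = 2·1 + 2·-4 = -6
  a_3 = 2·-6 + 2·1 = -10
  a_4 = 2·-10 + 2·-6 = -32
  a_5 = 2·-32 + 2·-10 = -84
  a_6 = 2·-84 + 2·-32 = -232
  a_7 = 2·-232 + 2·-84 = -632
  a_8 = 2·-632 + 2·-232 = -1728
  a_9 = 2·-1728 + 2·-632 = -4720
  a_10 = 2·-4720 + 2·-1728 = -12896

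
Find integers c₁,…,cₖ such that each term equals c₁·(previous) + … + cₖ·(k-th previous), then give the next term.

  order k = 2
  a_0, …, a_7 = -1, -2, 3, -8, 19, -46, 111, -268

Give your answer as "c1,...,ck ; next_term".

  a_2 = -2·-2 + 1·-1 = 3
  a_3 = -2·3 + 1·-2 = -8
  a_4 = -2·-8 + 1·3 = 19
  a_5 = -2·19 + 1·-8 = -46
  a_6 = -2·-46 + 1·19 = 111
  a_7 = -2·111 + 1·-46 = -268
  a_8 = -2·-268 + 1·111 = 647

-2,1 ; 647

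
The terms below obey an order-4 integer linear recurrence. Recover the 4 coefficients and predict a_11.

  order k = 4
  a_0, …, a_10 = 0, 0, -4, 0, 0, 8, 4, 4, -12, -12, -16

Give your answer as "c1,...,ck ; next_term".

  a_4 = 1·0 + 0·-4 + -2·0 + 1·0 = 0
  a_5 = 1·0 + 0·0 + -2·-4 + 1·0 = 8
  a_6 = 1·8 + 0·0 + -2·0 + 1·-4 = 4
  a_7 = 1·4 + 0·8 + -2·0 + 1·0 = 4
  a_8 = 1·4 + 0·4 + -2·8 + 1·0 = -12
  a_9 = 1·-12 + 0·4 + -2·4 + 1·8 = -12
  a_10 = 1·-12 + 0·-12 + -2·4 + 1·4 = -16
  a_11 = 1·-16 + 0·-12 + -2·-12 + 1·4 = 12

1,0,-2,1 ; 12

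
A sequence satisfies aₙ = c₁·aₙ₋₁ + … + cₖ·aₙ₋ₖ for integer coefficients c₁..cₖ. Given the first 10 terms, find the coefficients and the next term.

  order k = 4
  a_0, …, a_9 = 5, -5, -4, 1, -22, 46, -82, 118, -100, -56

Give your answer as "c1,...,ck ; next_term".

-2,0,2,-2 ; 512

  a_4 = -2·1 + 0·-4 + 2·-5 + -2·5 = -22
  a_5 = -2·-22 + 0·1 + 2·-4 + -2·-5 = 46
  a_6 = -2·46 + 0·-22 + 2·1 + -2·-4 = -82
  a_7 = -2·-82 + 0·46 + 2·-22 + -2·1 = 118
  a_8 = -2·118 + 0·-82 + 2·46 + -2·-22 = -100
  a_9 = -2·-100 + 0·118 + 2·-82 + -2·46 = -56
  a_10 = -2·-56 + 0·-100 + 2·118 + -2·-82 = 512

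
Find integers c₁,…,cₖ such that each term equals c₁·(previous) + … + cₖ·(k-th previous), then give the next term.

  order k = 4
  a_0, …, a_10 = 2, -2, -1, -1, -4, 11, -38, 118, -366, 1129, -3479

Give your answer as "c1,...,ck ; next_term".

-3,1,2,-1 ; 10716

  a_4 = -3·-1 + 1·-1 + 2·-2 + -1·2 = -4
  a_5 = -3·-4 + 1·-1 + 2·-1 + -1·-2 = 11
  a_6 = -3·11 + 1·-4 + 2·-1 + -1·-1 = -38
  a_7 = -3·-38 + 1·11 + 2·-4 + -1·-1 = 118
  a_8 = -3·118 + 1·-38 + 2·11 + -1·-4 = -366
  a_9 = -3·-366 + 1·118 + 2·-38 + -1·11 = 1129
  a_10 = -3·1129 + 1·-366 + 2·118 + -1·-38 = -3479
  a_11 = -3·-3479 + 1·1129 + 2·-366 + -1·118 = 10716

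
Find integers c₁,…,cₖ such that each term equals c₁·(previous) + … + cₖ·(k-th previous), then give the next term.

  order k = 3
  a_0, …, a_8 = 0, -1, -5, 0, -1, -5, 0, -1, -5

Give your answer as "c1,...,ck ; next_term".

  a_3 = 0·-5 + 0·-1 + 1·0 = 0
  a_4 = 0·0 + 0·-5 + 1·-1 = -1
  a_5 = 0·-1 + 0·0 + 1·-5 = -5
  a_6 = 0·-5 + 0·-1 + 1·0 = 0
  a_7 = 0·0 + 0·-5 + 1·-1 = -1
  a_8 = 0·-1 + 0·0 + 1·-5 = -5
  a_9 = 0·-5 + 0·-1 + 1·0 = 0

0,0,1 ; 0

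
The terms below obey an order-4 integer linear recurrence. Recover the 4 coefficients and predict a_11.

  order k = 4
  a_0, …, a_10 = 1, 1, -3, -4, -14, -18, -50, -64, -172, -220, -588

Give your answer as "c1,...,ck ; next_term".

  a_4 = 0·-4 + 4·-3 + 0·1 + -2·1 = -14
  a_5 = 0·-14 + 4·-4 + 0·-3 + -2·1 = -18
  a_6 = 0·-18 + 4·-14 + 0·-4 + -2·-3 = -50
  a_7 = 0·-50 + 4·-18 + 0·-14 + -2·-4 = -64
  a_8 = 0·-64 + 4·-50 + 0·-18 + -2·-14 = -172
  a_9 = 0·-172 + 4·-64 + 0·-50 + -2·-18 = -220
  a_10 = 0·-220 + 4·-172 + 0·-64 + -2·-50 = -588
  a_11 = 0·-588 + 4·-220 + 0·-172 + -2·-64 = -752

0,4,0,-2 ; -752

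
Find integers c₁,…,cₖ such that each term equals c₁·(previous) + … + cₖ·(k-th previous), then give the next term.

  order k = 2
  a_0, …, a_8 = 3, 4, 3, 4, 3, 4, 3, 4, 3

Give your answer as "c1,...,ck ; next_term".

0,1 ; 4

  a_2 = 0·4 + 1·3 = 3
  a_3 = 0·3 + 1·4 = 4
  a_4 = 0·4 + 1·3 = 3
  a_5 = 0·3 + 1·4 = 4
  a_6 = 0·4 + 1·3 = 3
  a_7 = 0·3 + 1·4 = 4
  a_8 = 0·4 + 1·3 = 3
  a_9 = 0·3 + 1·4 = 4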